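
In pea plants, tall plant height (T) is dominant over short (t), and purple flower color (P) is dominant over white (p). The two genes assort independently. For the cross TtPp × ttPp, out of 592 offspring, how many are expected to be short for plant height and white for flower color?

Dihybrid cross TtPp × ttPp — consider each gene separately:
plant height: Tt × tt → 2 Tt, 2 tt → 2 T_ : 2 tt (out of 4)
flower color: Pp × Pp → 1 PP, 2 Pp, 1 pp → 3 P_ : 1 pp (out of 4)
Looking for: short (tt) and white (pp)
P(short) = 2/4, P(white) = 1/4
P(both) = 2/4 × 1/4 = 2/16 = 1/8
Expected count = 1/8 × 592 = 74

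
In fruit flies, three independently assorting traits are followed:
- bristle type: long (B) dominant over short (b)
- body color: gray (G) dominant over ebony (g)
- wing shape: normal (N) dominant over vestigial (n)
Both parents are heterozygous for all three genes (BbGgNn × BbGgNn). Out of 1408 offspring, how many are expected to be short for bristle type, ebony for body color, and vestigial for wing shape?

Trihybrid cross: BbGgNn × BbGgNn
Each trait segregates independently with a 3:1 phenotypic ratio, so each gene contributes 3/4 (dominant) or 1/4 (recessive).
Target: short (bristle type), ebony (body color), vestigial (wing shape)
Probability = product of independent per-trait probabilities
= 1/4 × 1/4 × 1/4 = 1/64
Expected count = 1/64 × 1408 = 22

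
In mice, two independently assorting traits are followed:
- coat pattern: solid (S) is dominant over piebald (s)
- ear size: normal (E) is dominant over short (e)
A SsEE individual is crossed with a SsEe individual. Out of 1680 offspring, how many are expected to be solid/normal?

Dihybrid cross SsEE × SsEe — consider each gene separately:
coat pattern: Ss × Ss → 1 SS, 2 Ss, 1 ss → 3 S_ : 1 ss (out of 4)
ear size: EE × Ee → 2 EE, 2 Ee → 4 E_ (out of 4)
Combine (counts out of 4 × 4 = 16): solid/normal (S_E_) = 3×4 = 12; piebald/normal (ssE_) = 1×4 = 4
Phenotype counts (out of 16): 12 solid/normal, 4 piebald/normal
solid/normal: 12 out of 16 → fraction 3/4
Expected count = 3/4 × 1680 = 1260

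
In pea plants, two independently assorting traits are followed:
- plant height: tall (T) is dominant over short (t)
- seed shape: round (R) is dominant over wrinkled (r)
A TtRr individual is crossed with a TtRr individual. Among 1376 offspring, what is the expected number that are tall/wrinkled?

Dihybrid cross TtRr × TtRr — consider each gene separately:
plant height: Tt × Tt → 1 TT, 2 Tt, 1 tt → 3 T_ : 1 tt (out of 4)
seed shape: Rr × Rr → 1 RR, 2 Rr, 1 rr → 3 R_ : 1 rr (out of 4)
Combine (counts out of 4 × 4 = 16): tall/round (T_R_) = 3×3 = 9; tall/wrinkled (T_rr) = 3×1 = 3; short/round (ttR_) = 1×3 = 3; short/wrinkled (ttrr) = 1×1 = 1
Phenotype counts (out of 16): 9 tall/round, 3 tall/wrinkled, 3 short/round, 1 short/wrinkled
tall/wrinkled: 3 out of 16 → fraction 3/16
Expected count = 3/16 × 1376 = 258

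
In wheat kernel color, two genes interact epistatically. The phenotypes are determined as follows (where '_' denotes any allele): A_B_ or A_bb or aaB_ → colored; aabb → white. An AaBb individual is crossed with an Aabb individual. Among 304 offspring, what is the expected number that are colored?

Cross: AaBb × Aabb — consider each gene separately:
A gene: Aa × Aa → 1 AA, 2 Aa, 1 aa → 3 A_ : 1 aa (out of 4)
B gene: Bb × bb → 2 Bb, 2 bb → 2 B_ : 2 bb (out of 4)
Genotype classes (out of 4 × 4 = 16): A_B_ = 3×2 = 6; A_bb = 3×2 = 6; aaB_ = 1×2 = 2; aabb = 1×2 = 2
Apply the phenotype rules: A_B_ (6) + A_bb (6) + aaB_ (2) → colored; aabb (2) → white
Phenotype counts (out of 16): 14 colored, 2 white
colored: 14 out of 16 → fraction 7/8
Expected count = 7/8 × 304 = 266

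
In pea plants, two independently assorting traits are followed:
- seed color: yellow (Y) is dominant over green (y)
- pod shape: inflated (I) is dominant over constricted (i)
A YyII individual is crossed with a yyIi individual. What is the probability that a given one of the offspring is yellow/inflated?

Dihybrid cross YyII × yyIi — consider each gene separately:
seed color: Yy × yy → 2 Yy, 2 yy → 2 Y_ : 2 yy (out of 4)
pod shape: II × Ii → 2 II, 2 Ii → 4 I_ (out of 4)
Combine (counts out of 4 × 4 = 16): yellow/inflated (Y_I_) = 2×4 = 8; green/inflated (yyI_) = 2×4 = 8
Phenotype counts (out of 16): 8 yellow/inflated, 8 green/inflated
yellow/inflated: 8 out of 16
Probability: 8/16 = 1/2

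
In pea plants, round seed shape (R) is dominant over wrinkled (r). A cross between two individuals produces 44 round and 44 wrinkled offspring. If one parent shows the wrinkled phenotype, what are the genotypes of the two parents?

Observed offspring: 44 round, 44 wrinkled
The observed ratio simplifies to 1:1. One parent shows wrinkled, so its genotype must be rr. A 1:1 offspring split requires the other parent to be heterozygous (Rr).
Parent genotypes: rr × Rr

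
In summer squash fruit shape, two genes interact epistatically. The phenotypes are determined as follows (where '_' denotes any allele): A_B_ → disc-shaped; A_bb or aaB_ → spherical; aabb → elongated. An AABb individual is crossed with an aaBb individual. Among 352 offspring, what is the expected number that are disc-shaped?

Cross: AABb × aaBb — consider each gene separately:
A gene: AA × aa → 4 Aa → 4 A_ (out of 4)
B gene: Bb × Bb → 1 BB, 2 Bb, 1 bb → 3 B_ : 1 bb (out of 4)
Genotype classes (out of 4 × 4 = 16): A_B_ = 4×3 = 12; A_bb = 4×1 = 4
Apply the phenotype rules: A_B_ (12) → disc-shaped; A_bb (4) → spherical
Phenotype counts (out of 16): 12 disc-shaped, 4 spherical
disc-shaped: 12 out of 16 → fraction 3/4
Expected count = 3/4 × 352 = 264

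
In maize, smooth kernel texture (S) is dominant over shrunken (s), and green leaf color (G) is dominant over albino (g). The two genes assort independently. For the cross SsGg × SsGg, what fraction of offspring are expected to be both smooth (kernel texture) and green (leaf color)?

Dihybrid cross SsGg × SsGg — consider each gene separately:
kernel texture: Ss × Ss → 1 SS, 2 Ss, 1 ss → 3 S_ : 1 ss (out of 4)
leaf color: Gg × Gg → 1 GG, 2 Gg, 1 gg → 3 G_ : 1 gg (out of 4)
Looking for: smooth (S_) and green (G_)
P(smooth) = 3/4, P(green) = 3/4
P(both) = 3/4 × 3/4 = 9/16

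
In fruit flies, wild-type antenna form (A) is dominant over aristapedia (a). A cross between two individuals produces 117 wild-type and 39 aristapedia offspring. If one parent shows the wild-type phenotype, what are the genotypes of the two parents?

Observed offspring: 117 wild-type, 39 aristapedia
The observed ratio simplifies to 3:1. Aristapedia (aa) offspring appear, so each parent must contribute one a allele. The parent stated to show wild-type carries A, so it is Aa. The other parent is then either Aa or aa: Aa × aa would give a 1:1 split, whereas Aa × Aa gives 3:1 — matching the data. So both parents are heterozygous (Aa × Aa).
Parent genotypes: Aa × Aa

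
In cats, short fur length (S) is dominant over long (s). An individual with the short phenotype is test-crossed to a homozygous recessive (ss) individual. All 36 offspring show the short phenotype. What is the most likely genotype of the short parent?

Test cross: ? × ss
All offspring are short.
If the unknown parent were heterozygous (Ss), about half of 36 offspring would be long; none are. The unknown parent is most likely homozygous dominant (SS).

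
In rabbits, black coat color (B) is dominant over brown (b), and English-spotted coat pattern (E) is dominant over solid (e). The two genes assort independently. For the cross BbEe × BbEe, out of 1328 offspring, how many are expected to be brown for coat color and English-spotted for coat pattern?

Dihybrid cross BbEe × BbEe — consider each gene separately:
coat color: Bb × Bb → 1 BB, 2 Bb, 1 bb → 3 B_ : 1 bb (out of 4)
coat pattern: Ee × Ee → 1 EE, 2 Ee, 1 ee → 3 E_ : 1 ee (out of 4)
Looking for: brown (bb) and English-spotted (E_)
P(brown) = 1/4, P(English-spotted) = 3/4
P(both) = 1/4 × 3/4 = 3/16
Expected count = 3/16 × 1328 = 249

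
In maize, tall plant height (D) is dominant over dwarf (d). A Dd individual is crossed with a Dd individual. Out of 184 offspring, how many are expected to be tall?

Punnett square for Dd × Dd:
Offspring genotypes: 1 DD, 2 Dd, 1 dd
tall: 3, dwarf: 1
tall: 3 out of 4 → fraction 3/4
Expected count = 3/4 × 184 = 138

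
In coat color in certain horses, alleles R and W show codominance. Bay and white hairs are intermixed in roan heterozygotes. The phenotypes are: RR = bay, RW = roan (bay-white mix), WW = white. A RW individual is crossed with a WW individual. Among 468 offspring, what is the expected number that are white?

Punnett square for RW × WW:
Offspring genotypes: 2 RW, 2 WW
Phenotype counts: 2 roan (bay-white mix), 2 white
white: 2 out of 4 → fraction 1/2
Expected count = 1/2 × 468 = 234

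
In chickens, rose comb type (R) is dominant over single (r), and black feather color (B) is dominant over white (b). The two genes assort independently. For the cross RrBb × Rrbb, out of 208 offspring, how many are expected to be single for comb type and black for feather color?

Dihybrid cross RrBb × Rrbb — consider each gene separately:
comb type: Rr × Rr → 1 RR, 2 Rr, 1 rr → 3 R_ : 1 rr (out of 4)
feather color: Bb × bb → 2 Bb, 2 bb → 2 B_ : 2 bb (out of 4)
Looking for: single (rr) and black (B_)
P(single) = 1/4, P(black) = 2/4
P(both) = 1/4 × 2/4 = 2/16 = 1/8
Expected count = 1/8 × 208 = 26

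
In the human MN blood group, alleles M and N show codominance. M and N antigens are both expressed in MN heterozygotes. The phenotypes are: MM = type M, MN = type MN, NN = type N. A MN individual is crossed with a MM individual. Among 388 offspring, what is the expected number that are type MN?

Punnett square for MN × MM:
Offspring genotypes: 2 MM, 2 MN
Phenotype counts: 2 type M, 2 type MN
type MN: 2 out of 4 → fraction 1/2
Expected count = 1/2 × 388 = 194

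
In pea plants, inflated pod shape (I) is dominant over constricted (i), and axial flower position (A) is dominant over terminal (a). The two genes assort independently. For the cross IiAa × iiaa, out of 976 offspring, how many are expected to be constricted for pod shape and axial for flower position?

Dihybrid cross IiAa × iiaa — consider each gene separately:
pod shape: Ii × ii → 2 Ii, 2 ii → 2 I_ : 2 ii (out of 4)
flower position: Aa × aa → 2 Aa, 2 aa → 2 A_ : 2 aa (out of 4)
Looking for: constricted (ii) and axial (A_)
P(constricted) = 2/4, P(axial) = 2/4
P(both) = 2/4 × 2/4 = 4/16 = 1/4
Expected count = 1/4 × 976 = 244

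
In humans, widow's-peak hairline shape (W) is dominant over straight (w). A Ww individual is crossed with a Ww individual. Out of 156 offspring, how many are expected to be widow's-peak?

Punnett square for Ww × Ww:
Offspring genotypes: 1 WW, 2 Ww, 1 ww
widow's-peak: 3, straight: 1
widow's-peak: 3 out of 4 → fraction 3/4
Expected count = 3/4 × 156 = 117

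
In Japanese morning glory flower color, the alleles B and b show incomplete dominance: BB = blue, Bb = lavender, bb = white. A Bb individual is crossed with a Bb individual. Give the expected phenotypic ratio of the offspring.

Punnett square for Bb × Bb:
Offspring genotypes: 1 BB, 2 Bb, 1 bb
Phenotype counts: 1 blue, 2 lavender, 1 white
Ratio: 1 blue : 2 lavender : 1 white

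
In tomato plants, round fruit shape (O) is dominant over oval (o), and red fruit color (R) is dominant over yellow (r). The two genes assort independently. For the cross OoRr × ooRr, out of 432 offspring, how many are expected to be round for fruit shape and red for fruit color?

Dihybrid cross OoRr × ooRr — consider each gene separately:
fruit shape: Oo × oo → 2 Oo, 2 oo → 2 O_ : 2 oo (out of 4)
fruit color: Rr × Rr → 1 RR, 2 Rr, 1 rr → 3 R_ : 1 rr (out of 4)
Looking for: round (O_) and red (R_)
P(round) = 2/4, P(red) = 3/4
P(both) = 2/4 × 3/4 = 6/16 = 3/8
Expected count = 3/8 × 432 = 162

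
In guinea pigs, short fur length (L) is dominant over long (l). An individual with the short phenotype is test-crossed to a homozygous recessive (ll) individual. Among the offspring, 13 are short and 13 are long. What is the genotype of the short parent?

Test cross: ? × ll
Offspring: 13 short, 13 long — approximately 1:1.
A 1:1 ratio in a test cross indicates the unknown parent is heterozygous (Ll).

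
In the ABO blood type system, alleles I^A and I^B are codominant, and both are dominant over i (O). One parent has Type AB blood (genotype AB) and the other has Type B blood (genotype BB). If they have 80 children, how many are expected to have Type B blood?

Cross: AB × BB
Possible offspring genotypes: 2 AB, 2 BB
Blood type counts: 2 Type AB, 2 Type B
Probability of Type B: 2/4 = 1/2
Expected count = 1/2 × 80 = 40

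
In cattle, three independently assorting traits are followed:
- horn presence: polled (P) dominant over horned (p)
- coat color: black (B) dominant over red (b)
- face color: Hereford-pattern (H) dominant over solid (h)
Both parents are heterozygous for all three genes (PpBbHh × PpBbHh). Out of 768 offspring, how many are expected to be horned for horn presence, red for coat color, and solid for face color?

Trihybrid cross: PpBbHh × PpBbHh
Each trait segregates independently with a 3:1 phenotypic ratio, so each gene contributes 3/4 (dominant) or 1/4 (recessive).
Target: horned (horn presence), red (coat color), solid (face color)
Probability = product of independent per-trait probabilities
= 1/4 × 1/4 × 1/4 = 1/64
Expected count = 1/64 × 768 = 12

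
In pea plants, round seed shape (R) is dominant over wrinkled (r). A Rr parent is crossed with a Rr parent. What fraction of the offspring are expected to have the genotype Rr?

Punnett square for Rr × Rr:
Offspring genotypes: 1 RR, 2 Rr, 1 rr
Total offspring: 4
Count with target: 2
Probability: 2/4 = 1/2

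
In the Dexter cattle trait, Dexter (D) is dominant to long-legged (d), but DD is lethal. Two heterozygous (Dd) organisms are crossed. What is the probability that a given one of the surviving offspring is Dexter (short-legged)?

Cross: Dd × Dd
Punnett square offspring (before lethality): 1 DD, 2 Dd, 1 dd
The DD genotype is lethal (embryos die); surviving offspring: 2 Dd, 1 dd
Dexter (short-legged): 2 out of 3
Probability: 2/3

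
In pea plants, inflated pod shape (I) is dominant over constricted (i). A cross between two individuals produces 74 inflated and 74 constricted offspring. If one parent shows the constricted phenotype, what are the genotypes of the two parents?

Observed offspring: 74 inflated, 74 constricted
The observed ratio simplifies to 1:1. One parent shows constricted, so its genotype must be ii. A 1:1 offspring split requires the other parent to be heterozygous (Ii).
Parent genotypes: ii × Ii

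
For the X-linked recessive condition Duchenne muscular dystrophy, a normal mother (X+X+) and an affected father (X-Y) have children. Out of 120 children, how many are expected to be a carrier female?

Cross: X+X+ × X-Y
Offspring: 2 X+X-, 2 X+Y
Probability of a carrier female: 2/4 = 1/2
Expected count = 1/2 × 120 = 60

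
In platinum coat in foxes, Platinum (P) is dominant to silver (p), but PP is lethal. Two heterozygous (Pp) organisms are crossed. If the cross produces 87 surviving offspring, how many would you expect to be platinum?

Cross: Pp × Pp
Punnett square offspring (before lethality): 1 PP, 2 Pp, 1 pp
The PP genotype is lethal (embryos die); surviving offspring: 2 Pp, 1 pp
platinum: 2 out of 3 → fraction 2/3
Expected count = 2/3 × 87 = 58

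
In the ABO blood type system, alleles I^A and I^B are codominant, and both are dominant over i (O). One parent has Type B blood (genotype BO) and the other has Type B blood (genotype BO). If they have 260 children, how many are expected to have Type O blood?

Cross: BO × BO
Possible offspring genotypes: 1 BB, 2 BO, 1 OO
Blood type counts: 3 Type B, 1 Type O
Probability of Type O: 1/4
Expected count = 1/4 × 260 = 65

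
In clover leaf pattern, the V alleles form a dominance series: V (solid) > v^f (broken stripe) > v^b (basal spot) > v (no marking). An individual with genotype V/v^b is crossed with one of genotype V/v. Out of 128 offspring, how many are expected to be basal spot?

Cross: V/v^b × V/v
Allele dominance: V > v^f > v^b > v
Offspring genotypes: 1 V/V, 1 V/v, 1 V/v^b, 1 v^b/v
Phenotype counts: 3 solid, 1 basal spot
basal spot: 1 out of 4 → fraction 1/4
Expected count = 1/4 × 128 = 32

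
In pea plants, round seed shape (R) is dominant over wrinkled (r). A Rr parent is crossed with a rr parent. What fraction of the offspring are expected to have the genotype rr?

Punnett square for Rr × rr:
Offspring genotypes: 2 Rr, 2 rr
Total offspring: 4
Count with target: 2
Probability: 2/4 = 1/2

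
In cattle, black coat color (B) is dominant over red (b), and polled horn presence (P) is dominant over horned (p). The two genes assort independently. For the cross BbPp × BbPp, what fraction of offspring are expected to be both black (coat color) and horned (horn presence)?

Dihybrid cross BbPp × BbPp — consider each gene separately:
coat color: Bb × Bb → 1 BB, 2 Bb, 1 bb → 3 B_ : 1 bb (out of 4)
horn presence: Pp × Pp → 1 PP, 2 Pp, 1 pp → 3 P_ : 1 pp (out of 4)
Looking for: black (B_) and horned (pp)
P(black) = 3/4, P(horned) = 1/4
P(both) = 3/4 × 1/4 = 3/16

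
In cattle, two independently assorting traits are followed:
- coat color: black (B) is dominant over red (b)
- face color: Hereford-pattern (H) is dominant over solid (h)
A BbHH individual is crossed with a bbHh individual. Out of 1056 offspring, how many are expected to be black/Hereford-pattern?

Dihybrid cross BbHH × bbHh — consider each gene separately:
coat color: Bb × bb → 2 Bb, 2 bb → 2 B_ : 2 bb (out of 4)
face color: HH × Hh → 2 HH, 2 Hh → 4 H_ (out of 4)
Combine (counts out of 4 × 4 = 16): black/Hereford-pattern (B_H_) = 2×4 = 8; red/Hereford-pattern (bbH_) = 2×4 = 8
Phenotype counts (out of 16): 8 black/Hereford-pattern, 8 red/Hereford-pattern
black/Hereford-pattern: 8 out of 16 → fraction 1/2
Expected count = 1/2 × 1056 = 528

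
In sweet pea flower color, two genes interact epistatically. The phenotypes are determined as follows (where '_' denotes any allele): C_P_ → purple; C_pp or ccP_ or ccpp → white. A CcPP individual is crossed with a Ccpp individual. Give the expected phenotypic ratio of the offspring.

Cross: CcPP × Ccpp — consider each gene separately:
C gene: Cc × Cc → 1 CC, 2 Cc, 1 cc → 3 C_ : 1 cc (out of 4)
P gene: PP × pp → 4 Pp → 4 P_ (out of 4)
Genotype classes (out of 4 × 4 = 16): C_P_ = 3×4 = 12; ccP_ = 1×4 = 4
Apply the phenotype rules: C_P_ (12) → purple; ccP_ (4) → white
Phenotype counts (out of 16): 12 purple, 4 white
Ratio: 3 purple : 1 white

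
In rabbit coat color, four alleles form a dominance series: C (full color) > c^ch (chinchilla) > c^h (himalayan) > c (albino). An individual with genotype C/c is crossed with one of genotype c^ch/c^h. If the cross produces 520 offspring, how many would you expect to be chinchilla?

Cross: C/c × c^ch/c^h
Allele dominance: C > c^ch > c^h > c
Offspring genotypes: 1 C/c^ch, 1 C/c^h, 1 c^ch/c, 1 c^h/c
Phenotype counts: 2 full color, 1 chinchilla, 1 himalayan
chinchilla: 1 out of 4 → fraction 1/4
Expected count = 1/4 × 520 = 130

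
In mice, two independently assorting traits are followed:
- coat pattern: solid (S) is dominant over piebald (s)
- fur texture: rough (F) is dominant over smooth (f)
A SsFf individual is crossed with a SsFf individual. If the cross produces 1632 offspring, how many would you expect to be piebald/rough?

Dihybrid cross SsFf × SsFf — consider each gene separately:
coat pattern: Ss × Ss → 1 SS, 2 Ss, 1 ss → 3 S_ : 1 ss (out of 4)
fur texture: Ff × Ff → 1 FF, 2 Ff, 1 ff → 3 F_ : 1 ff (out of 4)
Combine (counts out of 4 × 4 = 16): solid/rough (S_F_) = 3×3 = 9; solid/smooth (S_ff) = 3×1 = 3; piebald/rough (ssF_) = 1×3 = 3; piebald/smooth (ssff) = 1×1 = 1
Phenotype counts (out of 16): 9 solid/rough, 3 solid/smooth, 3 piebald/rough, 1 piebald/smooth
piebald/rough: 3 out of 16 → fraction 3/16
Expected count = 3/16 × 1632 = 306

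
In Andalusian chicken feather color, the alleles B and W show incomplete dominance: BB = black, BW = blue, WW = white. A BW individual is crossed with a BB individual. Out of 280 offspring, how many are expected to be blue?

Punnett square for BW × BB:
Offspring genotypes: 2 BB, 2 BW
Phenotype counts: 2 black, 2 blue
blue: 2 out of 4 → fraction 1/2
Expected count = 1/2 × 280 = 140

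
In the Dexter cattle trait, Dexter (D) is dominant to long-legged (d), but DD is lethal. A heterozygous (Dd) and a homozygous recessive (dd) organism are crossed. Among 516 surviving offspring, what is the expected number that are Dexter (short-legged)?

Cross: Dd × dd
Punnett square offspring (before lethality): 2 Dd, 2 dd
No DD offspring are produced in this cross.
Dexter (short-legged): 2 out of 4 → fraction 1/2
Expected count = 1/2 × 516 = 258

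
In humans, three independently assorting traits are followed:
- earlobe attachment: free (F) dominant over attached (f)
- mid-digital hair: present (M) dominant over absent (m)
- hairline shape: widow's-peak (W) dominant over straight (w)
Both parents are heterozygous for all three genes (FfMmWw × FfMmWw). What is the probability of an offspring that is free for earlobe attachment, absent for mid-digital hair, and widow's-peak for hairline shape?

Trihybrid cross: FfMmWw × FfMmWw
Each trait segregates independently with a 3:1 phenotypic ratio, so each gene contributes 3/4 (dominant) or 1/4 (recessive).
Target: free (earlobe attachment), absent (mid-digital hair), widow's-peak (hairline shape)
Probability = product of independent per-trait probabilities
= 3/4 × 1/4 × 3/4 = 9/64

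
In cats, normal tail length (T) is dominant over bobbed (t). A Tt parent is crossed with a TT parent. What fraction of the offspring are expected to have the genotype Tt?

Punnett square for Tt × TT:
Offspring genotypes: 2 TT, 2 Tt
Total offspring: 4
Count with target: 2
Probability: 2/4 = 1/2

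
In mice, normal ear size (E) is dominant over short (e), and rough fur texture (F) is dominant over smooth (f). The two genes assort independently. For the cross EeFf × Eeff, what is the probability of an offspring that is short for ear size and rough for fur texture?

Dihybrid cross EeFf × Eeff — consider each gene separately:
ear size: Ee × Ee → 1 EE, 2 Ee, 1 ee → 3 E_ : 1 ee (out of 4)
fur texture: Ff × ff → 2 Ff, 2 ff → 2 F_ : 2 ff (out of 4)
Looking for: short (ee) and rough (F_)
P(short) = 1/4, P(rough) = 2/4
P(both) = 1/4 × 2/4 = 2/16 = 1/8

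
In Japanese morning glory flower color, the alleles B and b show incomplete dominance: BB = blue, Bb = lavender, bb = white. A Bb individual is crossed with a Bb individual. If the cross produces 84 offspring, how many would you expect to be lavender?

Punnett square for Bb × Bb:
Offspring genotypes: 1 BB, 2 Bb, 1 bb
Phenotype counts: 1 blue, 2 lavender, 1 white
lavender: 2 out of 4 → fraction 1/2
Expected count = 1/2 × 84 = 42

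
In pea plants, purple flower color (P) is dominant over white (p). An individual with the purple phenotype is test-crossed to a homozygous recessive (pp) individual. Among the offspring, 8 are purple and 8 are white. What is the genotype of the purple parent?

Test cross: ? × pp
Offspring: 8 purple, 8 white — approximately 1:1.
A 1:1 ratio in a test cross indicates the unknown parent is heterozygous (Pp).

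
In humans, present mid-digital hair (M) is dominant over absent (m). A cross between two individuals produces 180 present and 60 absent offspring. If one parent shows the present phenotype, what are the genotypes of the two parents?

Observed offspring: 180 present, 60 absent
The observed ratio simplifies to 3:1. Absent (mm) offspring appear, so each parent must contribute one m allele. The parent stated to show present carries M, so it is Mm. The other parent is then either Mm or mm: Mm × mm would give a 1:1 split, whereas Mm × Mm gives 3:1 — matching the data. So both parents are heterozygous (Mm × Mm).
Parent genotypes: Mm × Mm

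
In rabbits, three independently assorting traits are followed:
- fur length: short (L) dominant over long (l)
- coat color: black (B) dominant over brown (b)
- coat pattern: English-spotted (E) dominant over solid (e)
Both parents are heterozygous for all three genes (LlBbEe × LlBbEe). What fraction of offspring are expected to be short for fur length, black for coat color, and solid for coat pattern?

Trihybrid cross: LlBbEe × LlBbEe
Each trait segregates independently with a 3:1 phenotypic ratio, so each gene contributes 3/4 (dominant) or 1/4 (recessive).
Target: short (fur length), black (coat color), solid (coat pattern)
Probability = product of independent per-trait probabilities
= 3/4 × 3/4 × 1/4 = 9/64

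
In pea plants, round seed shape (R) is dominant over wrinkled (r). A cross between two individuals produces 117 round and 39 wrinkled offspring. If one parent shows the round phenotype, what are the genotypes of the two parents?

Observed offspring: 117 round, 39 wrinkled
The observed ratio simplifies to 3:1. Wrinkled (rr) offspring appear, so each parent must contribute one r allele. The parent stated to show round carries R, so it is Rr. The other parent is then either Rr or rr: Rr × rr would give a 1:1 split, whereas Rr × Rr gives 3:1 — matching the data. So both parents are heterozygous (Rr × Rr).
Parent genotypes: Rr × Rr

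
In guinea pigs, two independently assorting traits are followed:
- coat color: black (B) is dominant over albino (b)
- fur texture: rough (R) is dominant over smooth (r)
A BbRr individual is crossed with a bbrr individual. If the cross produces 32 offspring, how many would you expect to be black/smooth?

Dihybrid cross BbRr × bbrr — consider each gene separately:
coat color: Bb × bb → 2 Bb, 2 bb → 2 B_ : 2 bb (out of 4)
fur texture: Rr × rr → 2 Rr, 2 rr → 2 R_ : 2 rr (out of 4)
Combine (counts out of 4 × 4 = 16): black/rough (B_R_) = 2×2 = 4; black/smooth (B_rr) = 2×2 = 4; albino/rough (bbR_) = 2×2 = 4; albino/smooth (bbrr) = 2×2 = 4
Phenotype counts (out of 16): 4 black/rough, 4 black/smooth, 4 albino/rough, 4 albino/smooth
black/smooth: 4 out of 16 → fraction 1/4
Expected count = 1/4 × 32 = 8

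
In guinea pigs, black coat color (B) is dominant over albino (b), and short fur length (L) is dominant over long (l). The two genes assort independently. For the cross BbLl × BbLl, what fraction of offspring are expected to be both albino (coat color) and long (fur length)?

Dihybrid cross BbLl × BbLl — consider each gene separately:
coat color: Bb × Bb → 1 BB, 2 Bb, 1 bb → 3 B_ : 1 bb (out of 4)
fur length: Ll × Ll → 1 LL, 2 Ll, 1 ll → 3 L_ : 1 ll (out of 4)
Looking for: albino (bb) and long (ll)
P(albino) = 1/4, P(long) = 1/4
P(both) = 1/4 × 1/4 = 1/16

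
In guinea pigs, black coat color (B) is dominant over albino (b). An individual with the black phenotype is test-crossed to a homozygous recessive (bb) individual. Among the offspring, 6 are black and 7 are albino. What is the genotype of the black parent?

Test cross: ? × bb
Offspring: 6 black, 7 albino — approximately 1:1.
A 1:1 ratio in a test cross indicates the unknown parent is heterozygous (Bb).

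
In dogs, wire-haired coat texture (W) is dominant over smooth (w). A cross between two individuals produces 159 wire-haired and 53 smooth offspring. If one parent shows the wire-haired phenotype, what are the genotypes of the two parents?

Observed offspring: 159 wire-haired, 53 smooth
The observed ratio simplifies to 3:1. Smooth (ww) offspring appear, so each parent must contribute one w allele. The parent stated to show wire-haired carries W, so it is Ww. The other parent is then either Ww or ww: Ww × ww would give a 1:1 split, whereas Ww × Ww gives 3:1 — matching the data. So both parents are heterozygous (Ww × Ww).
Parent genotypes: Ww × Ww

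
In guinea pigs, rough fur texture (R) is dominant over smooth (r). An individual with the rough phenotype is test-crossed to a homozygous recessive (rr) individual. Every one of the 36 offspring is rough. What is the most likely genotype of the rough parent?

Test cross: ? × rr
All offspring are rough.
If the unknown parent were heterozygous (Rr), about half of 36 offspring would be smooth; none are. The unknown parent is most likely homozygous dominant (RR).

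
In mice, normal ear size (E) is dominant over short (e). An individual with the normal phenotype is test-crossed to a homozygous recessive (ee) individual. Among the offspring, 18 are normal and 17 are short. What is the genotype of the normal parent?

Test cross: ? × ee
Offspring: 18 normal, 17 short — approximately 1:1.
A 1:1 ratio in a test cross indicates the unknown parent is heterozygous (Ee).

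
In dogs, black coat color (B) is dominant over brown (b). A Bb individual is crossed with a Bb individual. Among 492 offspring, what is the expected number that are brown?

Punnett square for Bb × Bb:
Offspring genotypes: 1 BB, 2 Bb, 1 bb
black: 3, brown: 1
brown: 1 out of 4 → fraction 1/4
Expected count = 1/4 × 492 = 123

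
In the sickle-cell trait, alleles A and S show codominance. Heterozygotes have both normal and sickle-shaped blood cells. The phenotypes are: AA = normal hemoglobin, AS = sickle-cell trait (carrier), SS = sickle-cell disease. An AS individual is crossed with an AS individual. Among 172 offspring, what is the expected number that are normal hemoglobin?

Punnett square for AS × AS:
Offspring genotypes: 1 AA, 2 AS, 1 SS
Phenotype counts: 1 normal hemoglobin, 2 sickle-cell trait (carrier), 1 sickle-cell disease
normal hemoglobin: 1 out of 4 → fraction 1/4
Expected count = 1/4 × 172 = 43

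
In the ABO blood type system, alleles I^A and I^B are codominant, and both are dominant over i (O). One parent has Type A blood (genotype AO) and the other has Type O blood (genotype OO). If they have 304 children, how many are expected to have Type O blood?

Cross: AO × OO
Possible offspring genotypes: 2 AO, 2 OO
Blood type counts: 2 Type A, 2 Type O
Probability of Type O: 2/4 = 1/2
Expected count = 1/2 × 304 = 152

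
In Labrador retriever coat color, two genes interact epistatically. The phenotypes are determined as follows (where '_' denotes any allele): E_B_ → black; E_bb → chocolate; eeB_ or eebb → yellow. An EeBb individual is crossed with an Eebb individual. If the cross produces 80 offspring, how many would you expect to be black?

Cross: EeBb × Eebb — consider each gene separately:
E gene: Ee × Ee → 1 EE, 2 Ee, 1 ee → 3 E_ : 1 ee (out of 4)
B gene: Bb × bb → 2 Bb, 2 bb → 2 B_ : 2 bb (out of 4)
Genotype classes (out of 4 × 4 = 16): E_B_ = 3×2 = 6; E_bb = 3×2 = 6; eeB_ = 1×2 = 2; eebb = 1×2 = 2
Apply the phenotype rules: E_B_ (6) → black; E_bb (6) → chocolate; eeB_ (2) + eebb (2) → yellow
Phenotype counts (out of 16): 6 black, 6 chocolate, 4 yellow
black: 6 out of 16 → fraction 3/8
Expected count = 3/8 × 80 = 30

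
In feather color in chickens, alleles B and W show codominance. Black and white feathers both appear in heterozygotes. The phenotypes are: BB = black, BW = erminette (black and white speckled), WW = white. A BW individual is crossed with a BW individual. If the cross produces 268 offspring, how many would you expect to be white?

Punnett square for BW × BW:
Offspring genotypes: 1 BB, 2 BW, 1 WW
Phenotype counts: 1 black, 2 erminette (black and white speckled), 1 white
white: 1 out of 4 → fraction 1/4
Expected count = 1/4 × 268 = 67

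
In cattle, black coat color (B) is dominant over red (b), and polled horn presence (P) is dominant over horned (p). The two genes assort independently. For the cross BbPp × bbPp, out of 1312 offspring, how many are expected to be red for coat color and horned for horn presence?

Dihybrid cross BbPp × bbPp — consider each gene separately:
coat color: Bb × bb → 2 Bb, 2 bb → 2 B_ : 2 bb (out of 4)
horn presence: Pp × Pp → 1 PP, 2 Pp, 1 pp → 3 P_ : 1 pp (out of 4)
Looking for: red (bb) and horned (pp)
P(red) = 2/4, P(horned) = 1/4
P(both) = 2/4 × 1/4 = 2/16 = 1/8
Expected count = 1/8 × 1312 = 164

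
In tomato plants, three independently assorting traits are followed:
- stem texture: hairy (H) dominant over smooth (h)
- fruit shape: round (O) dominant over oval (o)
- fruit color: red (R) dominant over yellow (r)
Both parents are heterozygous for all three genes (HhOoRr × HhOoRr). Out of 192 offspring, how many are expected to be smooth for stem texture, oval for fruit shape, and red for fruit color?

Trihybrid cross: HhOoRr × HhOoRr
Each trait segregates independently with a 3:1 phenotypic ratio, so each gene contributes 3/4 (dominant) or 1/4 (recessive).
Target: smooth (stem texture), oval (fruit shape), red (fruit color)
Probability = product of independent per-trait probabilities
= 1/4 × 1/4 × 3/4 = 3/64
Expected count = 3/64 × 192 = 9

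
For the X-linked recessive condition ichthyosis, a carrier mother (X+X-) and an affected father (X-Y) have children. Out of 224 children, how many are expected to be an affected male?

Cross: X+X- × X-Y
Offspring: 1 X+X-, 1 X+Y, 1 X-X-, 1 X-Y
Probability of an affected male: 1/4
Expected count = 1/4 × 224 = 56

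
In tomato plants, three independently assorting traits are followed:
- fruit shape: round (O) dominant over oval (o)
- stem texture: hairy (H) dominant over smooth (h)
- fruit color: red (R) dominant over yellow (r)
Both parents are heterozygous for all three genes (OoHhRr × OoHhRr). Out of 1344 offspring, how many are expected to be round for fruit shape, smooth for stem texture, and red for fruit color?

Trihybrid cross: OoHhRr × OoHhRr
Each trait segregates independently with a 3:1 phenotypic ratio, so each gene contributes 3/4 (dominant) or 1/4 (recessive).
Target: round (fruit shape), smooth (stem texture), red (fruit color)
Probability = product of independent per-trait probabilities
= 3/4 × 1/4 × 3/4 = 9/64
Expected count = 9/64 × 1344 = 189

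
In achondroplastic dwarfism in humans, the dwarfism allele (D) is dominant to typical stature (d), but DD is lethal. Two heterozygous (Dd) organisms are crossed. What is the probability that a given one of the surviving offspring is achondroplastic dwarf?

Cross: Dd × Dd
Punnett square offspring (before lethality): 1 DD, 2 Dd, 1 dd
The DD genotype is lethal (embryos die); surviving offspring: 2 Dd, 1 dd
achondroplastic dwarf: 2 out of 3
Probability: 2/3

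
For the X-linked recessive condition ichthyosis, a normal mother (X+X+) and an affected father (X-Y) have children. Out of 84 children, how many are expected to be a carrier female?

Cross: X+X+ × X-Y
Offspring: 2 X+X-, 2 X+Y
Probability of a carrier female: 2/4 = 1/2
Expected count = 1/2 × 84 = 42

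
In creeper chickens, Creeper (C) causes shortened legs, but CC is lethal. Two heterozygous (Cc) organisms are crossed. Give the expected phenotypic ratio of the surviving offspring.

Cross: Cc × Cc
Punnett square offspring (before lethality): 1 CC, 2 Cc, 1 cc
The CC genotype is lethal (embryos die); surviving offspring: 2 Cc, 1 cc
Ratio: 2 creeper : 1 normal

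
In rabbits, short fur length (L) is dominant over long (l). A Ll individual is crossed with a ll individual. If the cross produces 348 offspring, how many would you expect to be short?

Punnett square for Ll × ll:
Offspring genotypes: 2 Ll, 2 ll
short: 2, long: 2
short: 2 out of 4 → fraction 1/2
Expected count = 1/2 × 348 = 174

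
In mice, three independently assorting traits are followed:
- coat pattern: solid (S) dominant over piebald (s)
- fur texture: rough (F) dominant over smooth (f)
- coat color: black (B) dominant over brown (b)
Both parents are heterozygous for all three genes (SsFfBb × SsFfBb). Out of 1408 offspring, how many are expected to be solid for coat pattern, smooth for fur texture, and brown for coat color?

Trihybrid cross: SsFfBb × SsFfBb
Each trait segregates independently with a 3:1 phenotypic ratio, so each gene contributes 3/4 (dominant) or 1/4 (recessive).
Target: solid (coat pattern), smooth (fur texture), brown (coat color)
Probability = product of independent per-trait probabilities
= 3/4 × 1/4 × 1/4 = 3/64
Expected count = 3/64 × 1408 = 66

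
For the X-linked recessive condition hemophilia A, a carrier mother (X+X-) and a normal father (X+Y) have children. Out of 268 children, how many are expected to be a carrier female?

Cross: X+X- × X+Y
Offspring: 1 X+X+, 1 X+Y, 1 X+X-, 1 X-Y
Probability of a carrier female: 1/4
Expected count = 1/4 × 268 = 67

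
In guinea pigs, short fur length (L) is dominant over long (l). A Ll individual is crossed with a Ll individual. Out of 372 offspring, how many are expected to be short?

Punnett square for Ll × Ll:
Offspring genotypes: 1 LL, 2 Ll, 1 ll
short: 3, long: 1
short: 3 out of 4 → fraction 3/4
Expected count = 3/4 × 372 = 279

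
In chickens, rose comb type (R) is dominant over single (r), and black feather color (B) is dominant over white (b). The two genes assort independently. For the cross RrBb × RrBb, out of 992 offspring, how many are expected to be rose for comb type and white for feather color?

Dihybrid cross RrBb × RrBb — consider each gene separately:
comb type: Rr × Rr → 1 RR, 2 Rr, 1 rr → 3 R_ : 1 rr (out of 4)
feather color: Bb × Bb → 1 BB, 2 Bb, 1 bb → 3 B_ : 1 bb (out of 4)
Looking for: rose (R_) and white (bb)
P(rose) = 3/4, P(white) = 1/4
P(both) = 3/4 × 1/4 = 3/16
Expected count = 3/16 × 992 = 186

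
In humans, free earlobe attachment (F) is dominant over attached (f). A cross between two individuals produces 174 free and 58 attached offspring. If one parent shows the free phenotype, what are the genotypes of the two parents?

Observed offspring: 174 free, 58 attached
The observed ratio simplifies to 3:1. Attached (ff) offspring appear, so each parent must contribute one f allele. The parent stated to show free carries F, so it is Ff. The other parent is then either Ff or ff: Ff × ff would give a 1:1 split, whereas Ff × Ff gives 3:1 — matching the data. So both parents are heterozygous (Ff × Ff).
Parent genotypes: Ff × Ff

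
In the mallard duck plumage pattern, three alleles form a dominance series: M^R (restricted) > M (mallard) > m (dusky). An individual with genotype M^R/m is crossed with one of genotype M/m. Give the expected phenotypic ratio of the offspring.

Cross: M^R/m × M/m
Allele dominance: M^R > M > m
Offspring genotypes: 1 M^R/M, 1 M^R/m, 1 M/m, 1 m/m
Phenotype counts: 2 restricted, 1 mallard, 1 dusky
Ratio: 2 restricted : 1 mallard : 1 dusky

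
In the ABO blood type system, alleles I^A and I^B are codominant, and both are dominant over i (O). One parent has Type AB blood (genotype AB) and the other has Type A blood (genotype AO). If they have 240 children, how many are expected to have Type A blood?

Cross: AB × AO
Possible offspring genotypes: 1 AA, 1 AO, 1 AB, 1 BO
Blood type counts: 2 Type A, 1 Type AB, 1 Type B
Probability of Type A: 2/4 = 1/2
Expected count = 1/2 × 240 = 120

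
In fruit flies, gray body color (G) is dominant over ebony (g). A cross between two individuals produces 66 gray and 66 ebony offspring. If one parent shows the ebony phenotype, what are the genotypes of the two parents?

Observed offspring: 66 gray, 66 ebony
The observed ratio simplifies to 1:1. One parent shows ebony, so its genotype must be gg. A 1:1 offspring split requires the other parent to be heterozygous (Gg).
Parent genotypes: gg × Gg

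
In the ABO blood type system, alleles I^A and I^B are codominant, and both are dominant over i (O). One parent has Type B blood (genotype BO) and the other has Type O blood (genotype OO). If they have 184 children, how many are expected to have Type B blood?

Cross: BO × OO
Possible offspring genotypes: 2 BO, 2 OO
Blood type counts: 2 Type B, 2 Type O
Probability of Type B: 2/4 = 1/2
Expected count = 1/2 × 184 = 92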